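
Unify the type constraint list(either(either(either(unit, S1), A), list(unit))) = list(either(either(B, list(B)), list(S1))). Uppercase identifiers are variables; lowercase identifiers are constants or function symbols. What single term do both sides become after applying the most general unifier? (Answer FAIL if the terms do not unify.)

Decompose list/1: either(either(either(unit, S1), A), list(unit)) = either(either(B, list(B)), list(S1)).
Decompose either/2: either(either(unit, S1), A) = either(B, list(B)),  list(unit) = list(S1).
Decompose either/2: either(unit, S1) = B,  A = list(B).
Bind B := either(unit, S1); substituting into the one remaining equation that mentions B gives: A = list(either(unit, S1)).
Bind A := list(either(unit, S1)); no other remaining equation mentions A.
Decompose list/1: unit = S1.
Bind S1 := unit. Substituting into the earlier bindings gives B := either(unit, unit), A := list(either(unit, unit)).
Applying the MGU to either side gives list(either(either(either(unit, unit), list(either(unit, unit))), list(unit))).

list(either(either(either(unit, unit), list(either(unit, unit))), list(unit)))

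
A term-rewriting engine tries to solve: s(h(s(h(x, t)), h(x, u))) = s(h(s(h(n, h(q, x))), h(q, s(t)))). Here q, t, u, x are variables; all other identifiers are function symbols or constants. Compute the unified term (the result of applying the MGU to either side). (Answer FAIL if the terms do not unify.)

s(h(s(h(n, h(n, n))), h(n, s(h(n, n)))))

Decompose s/1: h(s(h(x, t)), h(x, u)) = h(s(h(n, h(q, x))), h(q, s(t))).
Decompose h/2: s(h(x, t)) = s(h(n, h(q, x))),  h(x, u) = h(q, s(t)).
Decompose s/1: h(x, t) = h(n, h(q, x)).
Decompose h/2: x = n,  t = h(q, x).
Bind x := n; substituting into the remaining equations gives: t = h(q, n),  h(n, u) = h(q, s(t)).
Bind t := h(q, n); substituting into the remaining equation gives: h(n, u) = h(q, s(h(q, n))).
Decompose h/2: n = q,  u = s(h(q, n)).
Bind q := n; substituting into the remaining equation gives: u = s(h(n, n)). Substituting into the earlier binding gives t := h(n, n).
Bind u := s(h(n, n)).
Applying the MGU to either side gives s(h(s(h(n, h(n, n))), h(n, s(h(n, n))))).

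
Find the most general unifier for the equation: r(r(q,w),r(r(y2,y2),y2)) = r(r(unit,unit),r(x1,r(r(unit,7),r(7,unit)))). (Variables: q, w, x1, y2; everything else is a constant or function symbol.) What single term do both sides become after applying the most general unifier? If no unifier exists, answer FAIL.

r(r(unit,unit),r(r(r(r(unit,7),r(7,unit)),r(r(unit,7),r(7,unit))),r(r(unit,7),r(7,unit))))

Decompose r/2: r(q,w) = r(unit,unit),  r(r(y2,y2),y2) = r(x1,r(r(unit,7),r(7,unit))).
Decompose r/2: q = unit,  w = unit.
Bind q := unit; no other remaining equation mentions q.
Bind w := unit; no other remaining equation mentions w.
Decompose r/2: r(y2,y2) = x1,  y2 = r(r(unit,7),r(7,unit)).
Bind x1 := r(y2,y2); no other remaining equation mentions x1.
Bind y2 := r(r(unit,7),r(7,unit)). Substituting into the earlier binding gives x1 := r(r(r(unit,7),r(7,unit)),r(r(unit,7),r(7,unit))).
Applying the MGU to either side gives r(r(unit,unit),r(r(r(r(unit,7),r(7,unit)),r(r(unit,7),r(7,unit))),r(r(unit,7),r(7,unit)))).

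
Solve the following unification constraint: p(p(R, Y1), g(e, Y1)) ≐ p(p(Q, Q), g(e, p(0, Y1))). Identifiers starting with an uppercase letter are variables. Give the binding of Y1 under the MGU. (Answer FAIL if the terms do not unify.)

FAIL

Decompose p/2: p(R, Y1) ≐ p(Q, Q),  g(e, Y1) ≐ g(e, p(0, Y1)).
Decompose p/2: R ≐ Q,  Y1 ≐ Q.
Bind R := Q; no other remaining equation mentions R.
Bind Y1 := Q; substituting into the remaining equation gives: g(e, Q) ≐ g(e, p(0, Q)).
Decompose g/2: e ≐ e,  Q ≐ p(0, Q).
Delete trivial equation e ≐ e.
Occurs check fails: Q occurs in p(0, Q); the equation Q ≐ p(0, Q) has no finite solution.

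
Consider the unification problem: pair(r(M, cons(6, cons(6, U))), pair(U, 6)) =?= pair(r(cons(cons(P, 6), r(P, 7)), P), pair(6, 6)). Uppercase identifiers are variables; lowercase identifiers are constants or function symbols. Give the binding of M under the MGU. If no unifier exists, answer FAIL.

cons(cons(cons(6, cons(6, 6)), 6), r(cons(6, cons(6, 6)), 7))

Decompose pair/2: r(M, cons(6, cons(6, U))) =?= r(cons(cons(P, 6), r(P, 7)), P),  pair(U, 6) =?= pair(6, 6).
Decompose r/2: M =?= cons(cons(P, 6), r(P, 7)),  cons(6, cons(6, U)) =?= P.
Bind M := cons(cons(P, 6), r(P, 7)); no other remaining equation mentions M.
Bind P := cons(6, cons(6, U)); no other remaining equation mentions P. Substituting into the earlier binding gives M := cons(cons(cons(6, cons(6, U)), 6), r(cons(6, cons(6, U)), 7)).
Decompose pair/2: U =?= 6,  6 =?= 6.
Bind U := 6; no other remaining equation mentions U. Substituting into the earlier bindings gives M := cons(cons(cons(6, cons(6, 6)), 6), r(cons(6, cons(6, 6)), 7)), P := cons(6, cons(6, 6)).
Delete trivial equation 6 =?= 6.
MGU = { M -> cons(cons(cons(6, cons(6, 6)), 6), r(cons(6, cons(6, 6)), 7)), P -> cons(6, cons(6, 6)), U -> 6 }, so M -> cons(cons(cons(6, cons(6, 6)), 6), r(cons(6, cons(6, 6)), 7)).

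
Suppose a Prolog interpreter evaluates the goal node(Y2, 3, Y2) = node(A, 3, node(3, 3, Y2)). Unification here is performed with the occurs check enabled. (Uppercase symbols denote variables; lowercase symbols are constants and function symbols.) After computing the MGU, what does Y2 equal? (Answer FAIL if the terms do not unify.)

FAIL

Decompose node/3: Y2 = A,  3 = 3,  Y2 = node(3, 3, Y2).
Bind Y2 := A; substituting into the one remaining equation that mentions Y2 gives: A = node(3, 3, A).
Delete trivial equation 3 = 3.
Occurs check fails: A occurs in node(3, 3, A); the equation A = node(3, 3, A) has no finite solution.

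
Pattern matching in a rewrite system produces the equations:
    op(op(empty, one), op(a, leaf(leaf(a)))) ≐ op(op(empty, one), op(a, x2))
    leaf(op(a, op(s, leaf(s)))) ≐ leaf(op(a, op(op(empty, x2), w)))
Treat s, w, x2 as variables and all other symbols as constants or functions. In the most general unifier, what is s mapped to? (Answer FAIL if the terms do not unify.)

op(empty, leaf(leaf(a)))

Decompose op/2: op(empty, one) ≐ op(empty, one),  op(a, leaf(leaf(a))) ≐ op(a, x2).
Delete trivial equation op(empty, one) ≐ op(empty, one).
Decompose op/2: a ≐ a,  leaf(leaf(a)) ≐ x2.
Delete trivial equation a ≐ a.
Bind x2 := leaf(leaf(a)); substituting into the remaining equation gives: leaf(op(a, op(s, leaf(s)))) ≐ leaf(op(a, op(op(empty, leaf(leaf(a))), w))).
Decompose leaf/1: op(a, op(s, leaf(s))) ≐ op(a, op(op(empty, leaf(leaf(a))), w)).
Decompose op/2: a ≐ a,  op(s, leaf(s)) ≐ op(op(empty, leaf(leaf(a))), w).
Delete trivial equation a ≐ a.
Decompose op/2: s ≐ op(empty, leaf(leaf(a))),  leaf(s) ≐ w.
Bind s := op(empty, leaf(leaf(a))); substituting into the remaining equation gives: leaf(op(empty, leaf(leaf(a)))) ≐ w.
Bind w := leaf(op(empty, leaf(leaf(a)))).
MGU = { x2 := leaf(leaf(a)), s := op(empty, leaf(leaf(a))), w := leaf(op(empty, leaf(leaf(a)))) }, so s := op(empty, leaf(leaf(a))).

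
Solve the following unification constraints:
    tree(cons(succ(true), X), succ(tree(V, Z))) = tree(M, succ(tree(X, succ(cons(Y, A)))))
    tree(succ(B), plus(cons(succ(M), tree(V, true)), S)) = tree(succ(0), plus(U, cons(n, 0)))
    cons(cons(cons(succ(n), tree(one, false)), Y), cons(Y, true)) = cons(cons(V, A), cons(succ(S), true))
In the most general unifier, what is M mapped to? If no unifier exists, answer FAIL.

Decompose tree/2: cons(succ(true), X) = M,  succ(tree(V, Z)) = succ(tree(X, succ(cons(Y, A)))).
Bind M := cons(succ(true), X); substituting into the one remaining equation that mentions M gives: tree(succ(B), plus(cons(succ(cons(succ(true), X)), tree(V, true)), S)) = tree(succ(0), plus(U, cons(n, 0))).
Decompose succ/1: tree(V, Z) = tree(X, succ(cons(Y, A))).
Decompose tree/2: V = X,  Z = succ(cons(Y, A)).
Bind V := X; substituting into the 2 remaining equations that mention V gives: tree(succ(B), plus(cons(succ(cons(succ(true), X)), tree(X, true)), S)) = tree(succ(0), plus(U, cons(n, 0))),  cons(cons(cons(succ(n), tree(one, false)), Y), cons(Y, true)) = cons(cons(X, A), cons(succ(S), true)).
Bind Z := succ(cons(Y, A)); no other remaining equation mentions Z.
Decompose tree/2: succ(B) = succ(0),  plus(cons(succ(cons(succ(true), X)), tree(X, true)), S) = plus(U, cons(n, 0)).
Decompose succ/1: B = 0.
Bind B := 0; no other remaining equation mentions B.
Decompose plus/2: cons(succ(cons(succ(true), X)), tree(X, true)) = U,  S = cons(n, 0).
Bind U := cons(succ(cons(succ(true), X)), tree(X, true)); no other remaining equation mentions U.
Bind S := cons(n, 0); substituting into the remaining equation gives: cons(cons(cons(succ(n), tree(one, false)), Y), cons(Y, true)) = cons(cons(X, A), cons(succ(cons(n, 0)), true)).
Decompose cons/2: cons(cons(succ(n), tree(one, false)), Y) = cons(X, A),  cons(Y, true) = cons(succ(cons(n, 0)), true).
Decompose cons/2: cons(succ(n), tree(one, false)) = X,  Y = A.
Bind X := cons(succ(n), tree(one, false)); no other remaining equation mentions X. Substituting into the earlier bindings gives M := cons(succ(true), cons(succ(n), tree(one, false))), V := cons(succ(n), tree(one, false)), U := cons(succ(cons(succ(true), cons(succ(n), tree(one, false)))), tree(cons(succ(n), tree(one, false)), true)).
Bind Y := A; substituting into the remaining equation gives: cons(A, true) = cons(succ(cons(n, 0)), true). Substituting into the earlier binding gives Z := succ(cons(A, A)).
Decompose cons/2: A = succ(cons(n, 0)),  true = true.
Bind A := succ(cons(n, 0)); no other remaining equation mentions A. Substituting into the earlier bindings gives Z := succ(cons(succ(cons(n, 0)), succ(cons(n, 0)))), Y := succ(cons(n, 0)).
Delete trivial equation true = true.
MGU = { M -> cons(succ(true), cons(succ(n), tree(one, false))), V -> cons(succ(n), tree(one, false)), Z -> succ(cons(succ(cons(n, 0)), succ(cons(n, 0)))), B -> 0, U -> cons(succ(cons(succ(true), cons(succ(n), tree(one, false)))), tree(cons(succ(n), tree(one, false)), true)), S -> cons(n, 0), X -> cons(succ(n), tree(one, false)), Y -> succ(cons(n, 0)), A -> succ(cons(n, 0)) }, so M -> cons(succ(true), cons(succ(n), tree(one, false))).

cons(succ(true), cons(succ(n), tree(one, false)))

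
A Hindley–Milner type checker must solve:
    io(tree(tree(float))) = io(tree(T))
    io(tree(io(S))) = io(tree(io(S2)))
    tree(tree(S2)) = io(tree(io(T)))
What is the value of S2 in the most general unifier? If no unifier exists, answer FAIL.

FAIL

Decompose io/1: tree(tree(float)) = tree(T).
Decompose tree/1: tree(float) = T.
Bind T := tree(float); substituting into the one remaining equation that mentions T gives: tree(tree(S2)) = io(tree(io(tree(float)))).
Decompose io/1: tree(io(S)) = tree(io(S2)).
Decompose tree/1: io(S) = io(S2).
Decompose io/1: S = S2.
Bind S := S2; no other remaining equation mentions S.
Clash: head symbols differ (tree/1 vs io/1); no unifier exists.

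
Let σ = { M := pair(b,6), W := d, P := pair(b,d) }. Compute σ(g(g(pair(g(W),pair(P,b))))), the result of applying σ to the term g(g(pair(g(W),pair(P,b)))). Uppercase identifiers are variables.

Replace each occurrence of W with d.
Replace each occurrence of P with pair(b,d).
Result: g(g(pair(g(d),pair(pair(b,d),b)))).

g(g(pair(g(d),pair(pair(b,d),b))))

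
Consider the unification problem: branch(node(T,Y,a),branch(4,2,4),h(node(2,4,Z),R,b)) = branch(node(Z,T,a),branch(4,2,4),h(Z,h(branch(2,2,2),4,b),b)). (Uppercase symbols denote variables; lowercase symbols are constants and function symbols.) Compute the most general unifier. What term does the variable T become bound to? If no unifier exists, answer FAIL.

Decompose branch/3: node(T,Y,a) = node(Z,T,a),  branch(4,2,4) = branch(4,2,4),  h(node(2,4,Z),R,b) = h(Z,h(branch(2,2,2),4,b),b).
Decompose node/3: T = Z,  Y = T,  a = a.
Bind T := Z; substituting into the one remaining equation that mentions T gives: Y = Z.
Bind Y := Z; no other remaining equation mentions Y.
Delete trivial equation a = a.
Delete trivial equation branch(4,2,4) = branch(4,2,4).
Decompose h/3: node(2,4,Z) = Z,  R = h(branch(2,2,2),4,b),  b = b.
Occurs check fails: Z occurs in node(2,4,Z); the equation Z = node(2,4,Z) has no finite solution.

FAIL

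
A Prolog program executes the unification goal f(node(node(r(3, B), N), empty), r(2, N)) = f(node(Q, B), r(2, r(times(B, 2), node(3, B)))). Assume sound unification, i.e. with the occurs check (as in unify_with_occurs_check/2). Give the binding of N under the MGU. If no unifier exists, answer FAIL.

Decompose f/2: node(node(r(3, B), N), empty) = node(Q, B),  r(2, N) = r(2, r(times(B, 2), node(3, B))).
Decompose node/2: node(r(3, B), N) = Q,  empty = B.
Bind Q := node(r(3, B), N); no other remaining equation mentions Q.
Bind B := empty; substituting into the remaining equation gives: r(2, N) = r(2, r(times(empty, 2), node(3, empty))). Substituting into the earlier binding gives Q := node(r(3, empty), N).
Decompose r/2: 2 = 2,  N = r(times(empty, 2), node(3, empty)).
Delete trivial equation 2 = 2.
Bind N := r(times(empty, 2), node(3, empty)). Substituting into the earlier binding gives Q := node(r(3, empty), r(times(empty, 2), node(3, empty))).
MGU = { Q ↦ node(r(3, empty), r(times(empty, 2), node(3, empty))), B ↦ empty, N ↦ r(times(empty, 2), node(3, empty)) }, so N ↦ r(times(empty, 2), node(3, empty)).

r(times(empty, 2), node(3, empty))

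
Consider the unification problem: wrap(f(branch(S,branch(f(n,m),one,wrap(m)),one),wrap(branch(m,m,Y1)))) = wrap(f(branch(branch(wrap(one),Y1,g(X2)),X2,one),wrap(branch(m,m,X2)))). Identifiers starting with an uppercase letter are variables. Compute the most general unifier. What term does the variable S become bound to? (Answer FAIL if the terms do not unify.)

Decompose wrap/1: f(branch(S,branch(f(n,m),one,wrap(m)),one),wrap(branch(m,m,Y1))) = f(branch(branch(wrap(one),Y1,g(X2)),X2,one),wrap(branch(m,m,X2))).
Decompose f/2: branch(S,branch(f(n,m),one,wrap(m)),one) = branch(branch(wrap(one),Y1,g(X2)),X2,one),  wrap(branch(m,m,Y1)) = wrap(branch(m,m,X2)).
Decompose branch/3: S = branch(wrap(one),Y1,g(X2)),  branch(f(n,m),one,wrap(m)) = X2,  one = one.
Bind S := branch(wrap(one),Y1,g(X2)); no other remaining equation mentions S.
Bind X2 := branch(f(n,m),one,wrap(m)); substituting into the one remaining equation that mentions X2 gives: wrap(branch(m,m,Y1)) = wrap(branch(m,m,branch(f(n,m),one,wrap(m)))). Substituting into the earlier binding gives S := branch(wrap(one),Y1,g(branch(f(n,m),one,wrap(m)))).
Delete trivial equation one = one.
Decompose wrap/1: branch(m,m,Y1) = branch(m,m,branch(f(n,m),one,wrap(m))).
Decompose branch/3: m = m,  m = m,  Y1 = branch(f(n,m),one,wrap(m)).
Delete trivial equation m = m.
Delete trivial equation m = m.
Bind Y1 := branch(f(n,m),one,wrap(m)). Substituting into the earlier binding gives S := branch(wrap(one),branch(f(n,m),one,wrap(m)),g(branch(f(n,m),one,wrap(m)))).
MGU = { S ↦ branch(wrap(one),branch(f(n,m),one,wrap(m)),g(branch(f(n,m),one,wrap(m)))), X2 ↦ branch(f(n,m),one,wrap(m)), Y1 ↦ branch(f(n,m),one,wrap(m)) }, so S ↦ branch(wrap(one),branch(f(n,m),one,wrap(m)),g(branch(f(n,m),one,wrap(m)))).

branch(wrap(one),branch(f(n,m),one,wrap(m)),g(branch(f(n,m),one,wrap(m))))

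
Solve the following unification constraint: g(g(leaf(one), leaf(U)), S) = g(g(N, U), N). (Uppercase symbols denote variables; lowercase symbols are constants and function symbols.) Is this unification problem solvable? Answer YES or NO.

NO

Decompose g/2: g(leaf(one), leaf(U)) = g(N, U),  S = N.
Decompose g/2: leaf(one) = N,  leaf(U) = U.
Bind N := leaf(one); substituting into the one remaining equation that mentions N gives: S = leaf(one).
Occurs check fails: U occurs in leaf(U); the equation U = leaf(U) has no finite solution.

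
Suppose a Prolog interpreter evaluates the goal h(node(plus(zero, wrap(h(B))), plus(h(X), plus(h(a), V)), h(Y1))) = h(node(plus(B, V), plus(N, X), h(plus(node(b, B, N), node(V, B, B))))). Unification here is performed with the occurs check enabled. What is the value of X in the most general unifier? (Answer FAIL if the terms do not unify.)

Decompose h/1: node(plus(zero, wrap(h(B))), plus(h(X), plus(h(a), V)), h(Y1)) = node(plus(B, V), plus(N, X), h(plus(node(b, B, N), node(V, B, B)))).
Decompose node/3: plus(zero, wrap(h(B))) = plus(B, V),  plus(h(X), plus(h(a), V)) = plus(N, X),  h(Y1) = h(plus(node(b, B, N), node(V, B, B))).
Decompose plus/2: zero = B,  wrap(h(B)) = V.
Bind B := zero; substituting into the 2 remaining equations that mention B gives: wrap(h(zero)) = V,  h(Y1) = h(plus(node(b, zero, N), node(V, zero, zero))).
Bind V := wrap(h(zero)); substituting into the remaining equations gives: plus(h(X), plus(h(a), wrap(h(zero)))) = plus(N, X),  h(Y1) = h(plus(node(b, zero, N), node(wrap(h(zero)), zero, zero))).
Decompose plus/2: h(X) = N,  plus(h(a), wrap(h(zero))) = X.
Bind N := h(X); substituting into the one remaining equation that mentions N gives: h(Y1) = h(plus(node(b, zero, h(X)), node(wrap(h(zero)), zero, zero))).
Bind X := plus(h(a), wrap(h(zero))); substituting into the remaining equation gives: h(Y1) = h(plus(node(b, zero, h(plus(h(a), wrap(h(zero))))), node(wrap(h(zero)), zero, zero))). Substituting into the earlier binding gives N := h(plus(h(a), wrap(h(zero)))).
Decompose h/1: Y1 = plus(node(b, zero, h(plus(h(a), wrap(h(zero))))), node(wrap(h(zero)), zero, zero)).
Bind Y1 := plus(node(b, zero, h(plus(h(a), wrap(h(zero))))), node(wrap(h(zero)), zero, zero)).
MGU = { B -> zero, V -> wrap(h(zero)), N -> h(plus(h(a), wrap(h(zero)))), X -> plus(h(a), wrap(h(zero))), Y1 -> plus(node(b, zero, h(plus(h(a), wrap(h(zero))))), node(wrap(h(zero)), zero, zero)) }, so X -> plus(h(a), wrap(h(zero))).

plus(h(a), wrap(h(zero)))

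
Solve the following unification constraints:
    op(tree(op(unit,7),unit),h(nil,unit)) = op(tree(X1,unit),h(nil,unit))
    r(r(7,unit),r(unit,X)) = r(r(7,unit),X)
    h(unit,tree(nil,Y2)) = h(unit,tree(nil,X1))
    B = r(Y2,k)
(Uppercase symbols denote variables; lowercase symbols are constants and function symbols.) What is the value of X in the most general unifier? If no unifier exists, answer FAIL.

FAIL

Decompose op/2: tree(op(unit,7),unit) = tree(X1,unit),  h(nil,unit) = h(nil,unit).
Decompose tree/2: op(unit,7) = X1,  unit = unit.
Bind X1 := op(unit,7); substituting into the one remaining equation that mentions X1 gives: h(unit,tree(nil,Y2)) = h(unit,tree(nil,op(unit,7))).
Delete trivial equation unit = unit.
Delete trivial equation h(nil,unit) = h(nil,unit).
Decompose r/2: r(7,unit) = r(7,unit),  r(unit,X) = X.
Delete trivial equation r(7,unit) = r(7,unit).
Occurs check fails: X occurs in r(unit,X); the equation X = r(unit,X) has no finite solution.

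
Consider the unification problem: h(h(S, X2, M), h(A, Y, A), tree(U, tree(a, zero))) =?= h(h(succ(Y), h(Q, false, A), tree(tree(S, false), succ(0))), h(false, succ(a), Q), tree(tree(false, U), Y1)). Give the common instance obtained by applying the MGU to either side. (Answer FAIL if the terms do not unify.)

Decompose h/3: h(S, X2, M) =?= h(succ(Y), h(Q, false, A), tree(tree(S, false), succ(0))),  h(A, Y, A) =?= h(false, succ(a), Q),  tree(U, tree(a, zero)) =?= tree(tree(false, U), Y1).
Decompose h/3: S =?= succ(Y),  X2 =?= h(Q, false, A),  M =?= tree(tree(S, false), succ(0)).
Bind S := succ(Y); substituting into the one remaining equation that mentions S gives: M =?= tree(tree(succ(Y), false), succ(0)).
Bind X2 := h(Q, false, A); no other remaining equation mentions X2.
Bind M := tree(tree(succ(Y), false), succ(0)); no other remaining equation mentions M.
Decompose h/3: A =?= false,  Y =?= succ(a),  A =?= Q.
Bind A := false; substituting into the one remaining equation that mentions A gives: false =?= Q. Substituting into the earlier binding gives X2 := h(Q, false, false).
Bind Y := succ(a); no other remaining equation mentions Y. Substituting into the earlier bindings gives S := succ(succ(a)), M := tree(tree(succ(succ(a)), false), succ(0)).
Bind Q := false; no other remaining equation mentions Q. Substituting into the earlier binding gives X2 := h(false, false, false).
Decompose tree/2: U =?= tree(false, U),  tree(a, zero) =?= Y1.
Occurs check fails: U occurs in tree(false, U); the equation U =?= tree(false, U) has no finite solution.

FAIL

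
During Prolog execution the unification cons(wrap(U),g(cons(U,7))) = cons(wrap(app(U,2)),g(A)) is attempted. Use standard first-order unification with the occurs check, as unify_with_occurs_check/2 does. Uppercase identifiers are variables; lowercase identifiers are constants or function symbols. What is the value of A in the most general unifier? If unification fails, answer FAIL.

FAIL

Decompose cons/2: wrap(U) = wrap(app(U,2)),  g(cons(U,7)) = g(A).
Decompose wrap/1: U = app(U,2).
Occurs check fails: U occurs in app(U,2); the equation U = app(U,2) has no finite solution.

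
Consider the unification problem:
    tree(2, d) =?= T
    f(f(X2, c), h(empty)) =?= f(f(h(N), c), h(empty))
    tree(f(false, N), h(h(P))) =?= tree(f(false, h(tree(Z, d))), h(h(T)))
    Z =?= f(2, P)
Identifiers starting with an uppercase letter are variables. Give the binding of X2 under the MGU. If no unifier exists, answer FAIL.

h(h(tree(f(2, tree(2, d)), d)))

Bind T := tree(2, d); substituting into the one remaining equation that mentions T gives: tree(f(false, N), h(h(P))) =?= tree(f(false, h(tree(Z, d))), h(h(tree(2, d)))).
Decompose f/2: f(X2, c) =?= f(h(N), c),  h(empty) =?= h(empty).
Decompose f/2: X2 =?= h(N),  c =?= c.
Bind X2 := h(N); no other remaining equation mentions X2.
Delete trivial equation c =?= c.
Delete trivial equation h(empty) =?= h(empty).
Decompose tree/2: f(false, N) =?= f(false, h(tree(Z, d))),  h(h(P)) =?= h(h(tree(2, d))).
Decompose f/2: false =?= false,  N =?= h(tree(Z, d)).
Delete trivial equation false =?= false.
Bind N := h(tree(Z, d)); no other remaining equation mentions N. Substituting into the earlier binding gives X2 := h(h(tree(Z, d))).
Decompose h/1: h(P) =?= h(tree(2, d)).
Decompose h/1: P =?= tree(2, d).
Bind P := tree(2, d); substituting into the remaining equation gives: Z =?= f(2, tree(2, d)).
Bind Z := f(2, tree(2, d)). Substituting into the earlier bindings gives X2 := h(h(tree(f(2, tree(2, d)), d))), N := h(tree(f(2, tree(2, d)), d)).
MGU = { T -> tree(2, d), X2 -> h(h(tree(f(2, tree(2, d)), d))), N -> h(tree(f(2, tree(2, d)), d)), P -> tree(2, d), Z -> f(2, tree(2, d)) }, so X2 -> h(h(tree(f(2, tree(2, d)), d))).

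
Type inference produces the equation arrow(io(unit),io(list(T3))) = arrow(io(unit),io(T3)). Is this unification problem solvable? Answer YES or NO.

Decompose arrow/2: io(unit) = io(unit),  io(list(T3)) = io(T3).
Delete trivial equation io(unit) = io(unit).
Decompose io/1: list(T3) = T3.
Occurs check fails: T3 occurs in list(T3); the equation T3 = list(T3) has no finite solution.

NO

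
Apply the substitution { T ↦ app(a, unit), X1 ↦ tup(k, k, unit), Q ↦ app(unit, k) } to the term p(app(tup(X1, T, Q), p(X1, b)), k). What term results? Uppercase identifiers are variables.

p(app(tup(tup(k, k, unit), app(a, unit), app(unit, k)), p(tup(k, k, unit), b)), k)

Replace each occurrence of T with app(a, unit).
Replace each occurrence of X1 with tup(k, k, unit).
Replace each occurrence of Q with app(unit, k).
Result: p(app(tup(tup(k, k, unit), app(a, unit), app(unit, k)), p(tup(k, k, unit), b)), k).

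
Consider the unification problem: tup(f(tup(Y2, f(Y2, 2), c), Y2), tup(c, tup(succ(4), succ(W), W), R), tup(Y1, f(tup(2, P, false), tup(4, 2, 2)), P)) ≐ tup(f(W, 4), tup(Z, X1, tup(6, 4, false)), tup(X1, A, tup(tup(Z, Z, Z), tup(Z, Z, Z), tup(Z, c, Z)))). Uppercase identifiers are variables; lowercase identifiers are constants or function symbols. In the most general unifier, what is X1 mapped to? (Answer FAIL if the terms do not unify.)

tup(succ(4), succ(tup(4, f(4, 2), c)), tup(4, f(4, 2), c))

Decompose tup/3: f(tup(Y2, f(Y2, 2), c), Y2) ≐ f(W, 4),  tup(c, tup(succ(4), succ(W), W), R) ≐ tup(Z, X1, tup(6, 4, false)),  tup(Y1, f(tup(2, P, false), tup(4, 2, 2)), P) ≐ tup(X1, A, tup(tup(Z, Z, Z), tup(Z, Z, Z), tup(Z, c, Z))).
Decompose f/2: tup(Y2, f(Y2, 2), c) ≐ W,  Y2 ≐ 4.
Bind W := tup(Y2, f(Y2, 2), c); substituting into the one remaining equation that mentions W gives: tup(c, tup(succ(4), succ(tup(Y2, f(Y2, 2), c)), tup(Y2, f(Y2, 2), c)), R) ≐ tup(Z, X1, tup(6, 4, false)).
Bind Y2 := 4; substituting into the one remaining equation that mentions Y2 gives: tup(c, tup(succ(4), succ(tup(4, f(4, 2), c)), tup(4, f(4, 2), c)), R) ≐ tup(Z, X1, tup(6, 4, false)). Substituting into the earlier binding gives W := tup(4, f(4, 2), c).
Decompose tup/3: c ≐ Z,  tup(succ(4), succ(tup(4, f(4, 2), c)), tup(4, f(4, 2), c)) ≐ X1,  R ≐ tup(6, 4, false).
Bind Z := c; substituting into the one remaining equation that mentions Z gives: tup(Y1, f(tup(2, P, false), tup(4, 2, 2)), P) ≐ tup(X1, A, tup(tup(c, c, c), tup(c, c, c), tup(c, c, c))).
Bind X1 := tup(succ(4), succ(tup(4, f(4, 2), c)), tup(4, f(4, 2), c)); substituting into the one remaining equation that mentions X1 gives: tup(Y1, f(tup(2, P, false), tup(4, 2, 2)), P) ≐ tup(tup(succ(4), succ(tup(4, f(4, 2), c)), tup(4, f(4, 2), c)), A, tup(tup(c, c, c), tup(c, c, c), tup(c, c, c))).
Bind R := tup(6, 4, false); no other remaining equation mentions R.
Decompose tup/3: Y1 ≐ tup(succ(4), succ(tup(4, f(4, 2), c)), tup(4, f(4, 2), c)),  f(tup(2, P, false), tup(4, 2, 2)) ≐ A,  P ≐ tup(tup(c, c, c), tup(c, c, c), tup(c, c, c)).
Bind Y1 := tup(succ(4), succ(tup(4, f(4, 2), c)), tup(4, f(4, 2), c)); no other remaining equation mentions Y1.
Bind A := f(tup(2, P, false), tup(4, 2, 2)); no other remaining equation mentions A.
Bind P := tup(tup(c, c, c), tup(c, c, c), tup(c, c, c)). Substituting into the earlier binding gives A := f(tup(2, tup(tup(c, c, c), tup(c, c, c), tup(c, c, c)), false), tup(4, 2, 2)).
MGU = { W -> tup(4, f(4, 2), c), Y2 -> 4, Z -> c, X1 -> tup(succ(4), succ(tup(4, f(4, 2), c)), tup(4, f(4, 2), c)), R -> tup(6, 4, false), Y1 -> tup(succ(4), succ(tup(4, f(4, 2), c)), tup(4, f(4, 2), c)), A -> f(tup(2, tup(tup(c, c, c), tup(c, c, c), tup(c, c, c)), false), tup(4, 2, 2)), P -> tup(tup(c, c, c), tup(c, c, c), tup(c, c, c)) }, so X1 -> tup(succ(4), succ(tup(4, f(4, 2), c)), tup(4, f(4, 2), c)).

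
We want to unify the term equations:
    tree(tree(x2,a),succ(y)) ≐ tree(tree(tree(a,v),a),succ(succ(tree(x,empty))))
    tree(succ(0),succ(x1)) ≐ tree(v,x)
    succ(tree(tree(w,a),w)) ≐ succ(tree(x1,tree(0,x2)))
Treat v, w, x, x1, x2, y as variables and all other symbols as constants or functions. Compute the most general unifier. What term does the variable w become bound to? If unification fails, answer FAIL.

tree(0,tree(a,succ(0)))

Decompose tree/2: tree(x2,a) ≐ tree(tree(a,v),a),  succ(y) ≐ succ(succ(tree(x,empty))).
Decompose tree/2: x2 ≐ tree(a,v),  a ≐ a.
Bind x2 := tree(a,v); substituting into the one remaining equation that mentions x2 gives: succ(tree(tree(w,a),w)) ≐ succ(tree(x1,tree(0,tree(a,v)))).
Delete trivial equation a ≐ a.
Decompose succ/1: y ≐ succ(tree(x,empty)).
Bind y := succ(tree(x,empty)); no other remaining equation mentions y.
Decompose tree/2: succ(0) ≐ v,  succ(x1) ≐ x.
Bind v := succ(0); substituting into the one remaining equation that mentions v gives: succ(tree(tree(w,a),w)) ≐ succ(tree(x1,tree(0,tree(a,succ(0))))). Substituting into the earlier binding gives x2 := tree(a,succ(0)).
Bind x := succ(x1); no other remaining equation mentions x. Substituting into the earlier binding gives y := succ(tree(succ(x1),empty)).
Decompose succ/1: tree(tree(w,a),w) ≐ tree(x1,tree(0,tree(a,succ(0)))).
Decompose tree/2: tree(w,a) ≐ x1,  w ≐ tree(0,tree(a,succ(0))).
Bind x1 := tree(w,a); no other remaining equation mentions x1. Substituting into the earlier bindings gives y := succ(tree(succ(tree(w,a)),empty)), x := succ(tree(w,a)).
Bind w := tree(0,tree(a,succ(0))). Substituting into the earlier bindings gives y := succ(tree(succ(tree(tree(0,tree(a,succ(0))),a)),empty)), x := succ(tree(tree(0,tree(a,succ(0))),a)), x1 := tree(tree(0,tree(a,succ(0))),a).
MGU = { x2 ↦ tree(a,succ(0)), y ↦ succ(tree(succ(tree(tree(0,tree(a,succ(0))),a)),empty)), v ↦ succ(0), x ↦ succ(tree(tree(0,tree(a,succ(0))),a)), x1 ↦ tree(tree(0,tree(a,succ(0))),a), w ↦ tree(0,tree(a,succ(0))) }, so w ↦ tree(0,tree(a,succ(0))).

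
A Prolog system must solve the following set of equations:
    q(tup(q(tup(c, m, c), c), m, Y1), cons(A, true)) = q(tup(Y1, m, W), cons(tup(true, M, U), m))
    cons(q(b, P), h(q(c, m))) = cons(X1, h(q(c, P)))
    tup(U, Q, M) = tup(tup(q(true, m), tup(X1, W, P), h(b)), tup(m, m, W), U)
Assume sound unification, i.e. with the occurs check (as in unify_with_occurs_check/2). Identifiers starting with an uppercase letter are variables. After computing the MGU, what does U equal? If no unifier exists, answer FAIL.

FAIL

Decompose q/2: tup(q(tup(c, m, c), c), m, Y1) = tup(Y1, m, W),  cons(A, true) = cons(tup(true, M, U), m).
Decompose tup/3: q(tup(c, m, c), c) = Y1,  m = m,  Y1 = W.
Bind Y1 := q(tup(c, m, c), c); substituting into the one remaining equation that mentions Y1 gives: q(tup(c, m, c), c) = W.
Delete trivial equation m = m.
Bind W := q(tup(c, m, c), c); substituting into the one remaining equation that mentions W gives: tup(U, Q, M) = tup(tup(q(true, m), tup(X1, q(tup(c, m, c), c), P), h(b)), tup(m, m, q(tup(c, m, c), c)), U).
Decompose cons/2: A = tup(true, M, U),  true = m.
Bind A := tup(true, M, U); no other remaining equation mentions A.
Clash: constants true and m differ; no unifier exists.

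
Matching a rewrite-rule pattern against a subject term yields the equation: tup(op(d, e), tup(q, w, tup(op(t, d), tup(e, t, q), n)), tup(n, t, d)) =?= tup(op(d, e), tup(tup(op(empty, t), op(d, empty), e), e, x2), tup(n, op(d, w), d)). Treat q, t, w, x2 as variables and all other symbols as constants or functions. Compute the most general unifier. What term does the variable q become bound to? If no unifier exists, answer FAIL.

Decompose tup/3: op(d, e) =?= op(d, e),  tup(q, w, tup(op(t, d), tup(e, t, q), n)) =?= tup(tup(op(empty, t), op(d, empty), e), e, x2),  tup(n, t, d) =?= tup(n, op(d, w), d).
Delete trivial equation op(d, e) =?= op(d, e).
Decompose tup/3: q =?= tup(op(empty, t), op(d, empty), e),  w =?= e,  tup(op(t, d), tup(e, t, q), n) =?= x2.
Bind q := tup(op(empty, t), op(d, empty), e); substituting into the one remaining equation that mentions q gives: tup(op(t, d), tup(e, t, tup(op(empty, t), op(d, empty), e)), n) =?= x2.
Bind w := e; substituting into the one remaining equation that mentions w gives: tup(n, t, d) =?= tup(n, op(d, e), d).
Bind x2 := tup(op(t, d), tup(e, t, tup(op(empty, t), op(d, empty), e)), n); no other remaining equation mentions x2.
Decompose tup/3: n =?= n,  t =?= op(d, e),  d =?= d.
Delete trivial equation n =?= n.
Bind t := op(d, e); no other remaining equation mentions t. Substituting into the earlier bindings gives q := tup(op(empty, op(d, e)), op(d, empty), e), x2 := tup(op(op(d, e), d), tup(e, op(d, e), tup(op(empty, op(d, e)), op(d, empty), e)), n).
Delete trivial equation d =?= d.
MGU = { q ↦ tup(op(empty, op(d, e)), op(d, empty), e), w ↦ e, x2 ↦ tup(op(op(d, e), d), tup(e, op(d, e), tup(op(empty, op(d, e)), op(d, empty), e)), n), t ↦ op(d, e) }, so q ↦ tup(op(empty, op(d, e)), op(d, empty), e).

tup(op(empty, op(d, e)), op(d, empty), e)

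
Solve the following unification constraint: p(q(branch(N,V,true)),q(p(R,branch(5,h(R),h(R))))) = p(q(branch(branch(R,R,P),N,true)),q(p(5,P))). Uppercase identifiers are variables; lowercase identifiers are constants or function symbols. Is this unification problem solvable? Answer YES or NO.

YES

Decompose p/2: q(branch(N,V,true)) = q(branch(branch(R,R,P),N,true)),  q(p(R,branch(5,h(R),h(R)))) = q(p(5,P)).
Decompose q/1: branch(N,V,true) = branch(branch(R,R,P),N,true).
Decompose branch/3: N = branch(R,R,P),  V = N,  true = true.
Bind N := branch(R,R,P); substituting into the one remaining equation that mentions N gives: V = branch(R,R,P).
Bind V := branch(R,R,P); no other remaining equation mentions V.
Delete trivial equation true = true.
Decompose q/1: p(R,branch(5,h(R),h(R))) = p(5,P).
Decompose p/2: R = 5,  branch(5,h(R),h(R)) = P.
Bind R := 5; substituting into the remaining equation gives: branch(5,h(5),h(5)) = P. Substituting into the earlier bindings gives N := branch(5,5,P), V := branch(5,5,P).
Bind P := branch(5,h(5),h(5)). Substituting into the earlier bindings gives N := branch(5,5,branch(5,h(5),h(5))), V := branch(5,5,branch(5,h(5),h(5))).
No equations remain and no clash or occurs-check failure arose, so a unifier exists.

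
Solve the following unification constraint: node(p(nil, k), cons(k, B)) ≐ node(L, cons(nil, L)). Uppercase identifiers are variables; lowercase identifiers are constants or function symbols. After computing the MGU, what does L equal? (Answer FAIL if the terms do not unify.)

Decompose node/2: p(nil, k) ≐ L,  cons(k, B) ≐ cons(nil, L).
Bind L := p(nil, k); substituting into the remaining equation gives: cons(k, B) ≐ cons(nil, p(nil, k)).
Decompose cons/2: k ≐ nil,  B ≐ p(nil, k).
Clash: constants k and nil differ; no unifier exists.

FAIL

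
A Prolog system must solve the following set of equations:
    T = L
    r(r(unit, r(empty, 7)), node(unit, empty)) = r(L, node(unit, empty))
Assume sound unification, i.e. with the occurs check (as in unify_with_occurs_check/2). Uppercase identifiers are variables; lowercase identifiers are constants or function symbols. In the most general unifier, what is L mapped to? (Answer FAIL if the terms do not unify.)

r(unit, r(empty, 7))

Bind T := L; no other remaining equation mentions T.
Decompose r/2: r(unit, r(empty, 7)) = L,  node(unit, empty) = node(unit, empty).
Bind L := r(unit, r(empty, 7)); no other remaining equation mentions L. Substituting into the earlier binding gives T := r(unit, r(empty, 7)).
Delete trivial equation node(unit, empty) = node(unit, empty).
MGU = { T ↦ r(unit, r(empty, 7)), L ↦ r(unit, r(empty, 7)) }, so L ↦ r(unit, r(empty, 7)).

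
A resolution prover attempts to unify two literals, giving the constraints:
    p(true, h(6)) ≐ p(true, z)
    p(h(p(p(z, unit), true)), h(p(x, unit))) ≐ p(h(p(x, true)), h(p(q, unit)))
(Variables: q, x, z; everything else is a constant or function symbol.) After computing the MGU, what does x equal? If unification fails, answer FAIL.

Decompose p/2: true ≐ true,  h(6) ≐ z.
Delete trivial equation true ≐ true.
Bind z := h(6); substituting into the remaining equation gives: p(h(p(p(h(6), unit), true)), h(p(x, unit))) ≐ p(h(p(x, true)), h(p(q, unit))).
Decompose p/2: h(p(p(h(6), unit), true)) ≐ h(p(x, true)),  h(p(x, unit)) ≐ h(p(q, unit)).
Decompose h/1: p(p(h(6), unit), true) ≐ p(x, true).
Decompose p/2: p(h(6), unit) ≐ x,  true ≐ true.
Bind x := p(h(6), unit); substituting into the one remaining equation that mentions x gives: h(p(p(h(6), unit), unit)) ≐ h(p(q, unit)).
Delete trivial equation true ≐ true.
Decompose h/1: p(p(h(6), unit), unit) ≐ p(q, unit).
Decompose p/2: p(h(6), unit) ≐ q,  unit ≐ unit.
Bind q := p(h(6), unit); no other remaining equation mentions q.
Delete trivial equation unit ≐ unit.
MGU = { z -> h(6), x -> p(h(6), unit), q -> p(h(6), unit) }, so x -> p(h(6), unit).

p(h(6), unit)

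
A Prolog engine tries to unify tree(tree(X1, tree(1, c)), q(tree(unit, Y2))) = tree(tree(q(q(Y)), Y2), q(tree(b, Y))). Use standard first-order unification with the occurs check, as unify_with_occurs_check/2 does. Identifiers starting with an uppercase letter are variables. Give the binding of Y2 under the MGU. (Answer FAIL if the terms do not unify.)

Decompose tree/2: tree(X1, tree(1, c)) = tree(q(q(Y)), Y2),  q(tree(unit, Y2)) = q(tree(b, Y)).
Decompose tree/2: X1 = q(q(Y)),  tree(1, c) = Y2.
Bind X1 := q(q(Y)); no other remaining equation mentions X1.
Bind Y2 := tree(1, c); substituting into the remaining equation gives: q(tree(unit, tree(1, c))) = q(tree(b, Y)).
Decompose q/1: tree(unit, tree(1, c)) = tree(b, Y).
Decompose tree/2: unit = b,  tree(1, c) = Y.
Clash: constants unit and b differ; no unifier exists.

FAIL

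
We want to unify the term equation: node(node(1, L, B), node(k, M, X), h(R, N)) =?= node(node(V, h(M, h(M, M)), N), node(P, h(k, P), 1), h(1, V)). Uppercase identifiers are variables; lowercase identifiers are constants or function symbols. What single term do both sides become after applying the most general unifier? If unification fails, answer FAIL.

node(node(1, h(h(k, k), h(h(k, k), h(k, k))), 1), node(k, h(k, k), 1), h(1, 1))

Decompose node/3: node(1, L, B) =?= node(V, h(M, h(M, M)), N),  node(k, M, X) =?= node(P, h(k, P), 1),  h(R, N) =?= h(1, V).
Decompose node/3: 1 =?= V,  L =?= h(M, h(M, M)),  B =?= N.
Bind V := 1; substituting into the one remaining equation that mentions V gives: h(R, N) =?= h(1, 1).
Bind L := h(M, h(M, M)); no other remaining equation mentions L.
Bind B := N; no other remaining equation mentions B.
Decompose node/3: k =?= P,  M =?= h(k, P),  X =?= 1.
Bind P := k; substituting into the one remaining equation that mentions P gives: M =?= h(k, k).
Bind M := h(k, k); no other remaining equation mentions M. Substituting into the earlier binding gives L := h(h(k, k), h(h(k, k), h(k, k))).
Bind X := 1; no other remaining equation mentions X.
Decompose h/2: R =?= 1,  N =?= 1.
Bind R := 1; no other remaining equation mentions R.
Bind N := 1. Substituting into the earlier binding gives B := 1.
Applying the MGU to either side gives node(node(1, h(h(k, k), h(h(k, k), h(k, k))), 1), node(k, h(k, k), 1), h(1, 1)).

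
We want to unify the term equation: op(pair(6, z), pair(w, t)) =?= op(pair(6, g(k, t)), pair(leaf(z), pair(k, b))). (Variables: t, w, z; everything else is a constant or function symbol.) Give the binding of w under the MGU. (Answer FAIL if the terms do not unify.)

Decompose op/2: pair(6, z) =?= pair(6, g(k, t)),  pair(w, t) =?= pair(leaf(z), pair(k, b)).
Decompose pair/2: 6 =?= 6,  z =?= g(k, t).
Delete trivial equation 6 =?= 6.
Bind z := g(k, t); substituting into the remaining equation gives: pair(w, t) =?= pair(leaf(g(k, t)), pair(k, b)).
Decompose pair/2: w =?= leaf(g(k, t)),  t =?= pair(k, b).
Bind w := leaf(g(k, t)); no other remaining equation mentions w.
Bind t := pair(k, b). Substituting into the earlier bindings gives z := g(k, pair(k, b)), w := leaf(g(k, pair(k, b))).
MGU = { z := g(k, pair(k, b)), w := leaf(g(k, pair(k, b))), t := pair(k, b) }, so w := leaf(g(k, pair(k, b))).

leaf(g(k, pair(k, b)))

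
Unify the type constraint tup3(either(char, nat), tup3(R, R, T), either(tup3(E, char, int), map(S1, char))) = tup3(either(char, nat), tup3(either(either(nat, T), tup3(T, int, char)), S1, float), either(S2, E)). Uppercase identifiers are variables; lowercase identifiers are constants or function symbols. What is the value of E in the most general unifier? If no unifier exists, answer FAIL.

map(either(either(nat, float), tup3(float, int, char)), char)

Decompose tup3/3: either(char, nat) = either(char, nat),  tup3(R, R, T) = tup3(either(either(nat, T), tup3(T, int, char)), S1, float),  either(tup3(E, char, int), map(S1, char)) = either(S2, E).
Delete trivial equation either(char, nat) = either(char, nat).
Decompose tup3/3: R = either(either(nat, T), tup3(T, int, char)),  R = S1,  T = float.
Bind R := either(either(nat, T), tup3(T, int, char)); substituting into the one remaining equation that mentions R gives: either(either(nat, T), tup3(T, int, char)) = S1.
Bind S1 := either(either(nat, T), tup3(T, int, char)); substituting into the one remaining equation that mentions S1 gives: either(tup3(E, char, int), map(either(either(nat, T), tup3(T, int, char)), char)) = either(S2, E).
Bind T := float; substituting into the remaining equation gives: either(tup3(E, char, int), map(either(either(nat, float), tup3(float, int, char)), char)) = either(S2, E). Substituting into the earlier bindings gives R := either(either(nat, float), tup3(float, int, char)), S1 := either(either(nat, float), tup3(float, int, char)).
Decompose either/2: tup3(E, char, int) = S2,  map(either(either(nat, float), tup3(float, int, char)), char) = E.
Bind S2 := tup3(E, char, int); no other remaining equation mentions S2.
Bind E := map(either(either(nat, float), tup3(float, int, char)), char). Substituting into the earlier binding gives S2 := tup3(map(either(either(nat, float), tup3(float, int, char)), char), char, int).
MGU = { R -> either(either(nat, float), tup3(float, int, char)), S1 -> either(either(nat, float), tup3(float, int, char)), T -> float, S2 -> tup3(map(either(either(nat, float), tup3(float, int, char)), char), char, int), E -> map(either(either(nat, float), tup3(float, int, char)), char) }, so E -> map(either(either(nat, float), tup3(float, int, char)), char).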